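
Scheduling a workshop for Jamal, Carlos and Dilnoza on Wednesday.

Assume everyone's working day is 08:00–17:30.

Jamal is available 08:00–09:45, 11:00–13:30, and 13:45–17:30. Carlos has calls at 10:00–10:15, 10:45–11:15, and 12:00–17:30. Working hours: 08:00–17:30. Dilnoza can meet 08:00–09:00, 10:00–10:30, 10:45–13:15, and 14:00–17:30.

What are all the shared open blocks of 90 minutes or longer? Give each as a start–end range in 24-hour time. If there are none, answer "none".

Carlos free within 08:00–17:30: 08:00–10:00, 10:15–10:45, 11:15–12:00.
Jamal ∩ Carlos: 08:00–09:45, 11:15–12:00.
Jamal ∩ Carlos ∩ Dilnoza: 08:00–09:00, 11:15–12:00.
Windows ≥ 90 min: (none).

none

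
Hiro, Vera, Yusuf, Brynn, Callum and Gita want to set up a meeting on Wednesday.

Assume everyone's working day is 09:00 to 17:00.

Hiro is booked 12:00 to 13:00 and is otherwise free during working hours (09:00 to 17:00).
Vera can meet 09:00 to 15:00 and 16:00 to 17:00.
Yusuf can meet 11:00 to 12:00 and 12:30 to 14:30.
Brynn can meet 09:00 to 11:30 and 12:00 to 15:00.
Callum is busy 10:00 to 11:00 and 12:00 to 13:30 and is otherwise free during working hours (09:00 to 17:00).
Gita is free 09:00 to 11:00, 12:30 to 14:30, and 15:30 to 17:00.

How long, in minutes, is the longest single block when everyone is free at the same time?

Hiro free within 09:00–17:00: 09:00–12:00, 13:00–17:00.
Callum free within 09:00–17:00: 09:00–10:00, 11:00–12:00, 13:30–17:00.
Hiro ∩ Vera: 09:00–12:00, 13:00–15:00, 16:00–17:00.
Hiro ∩ Vera ∩ Yusuf: 11:00–12:00, 13:00–14:30.
Hiro ∩ Vera ∩ Yusuf ∩ Brynn: 11:00–11:30, 13:00–14:30.
Hiro ∩ Vera ∩ Yusuf ∩ Brynn ∩ Callum: 11:00–11:30, 13:30–14:30.
Hiro ∩ Vera ∩ Yusuf ∩ Brynn ∩ Callum ∩ Gita: 13:30–14:30.
Single common window of 60 minutes.

60 minutes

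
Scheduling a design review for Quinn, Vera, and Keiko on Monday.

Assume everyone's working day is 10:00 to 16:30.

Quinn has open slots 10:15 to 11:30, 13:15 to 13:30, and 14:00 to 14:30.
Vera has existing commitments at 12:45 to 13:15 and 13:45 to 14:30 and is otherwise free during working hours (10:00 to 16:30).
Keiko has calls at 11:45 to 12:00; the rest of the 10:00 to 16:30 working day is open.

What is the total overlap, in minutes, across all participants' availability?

Vera free within 10:00–16:30: 10:00–12:45, 13:15–13:45, 14:30–16:30.
Keiko free within 10:00–16:30: 10:00–11:45, 12:00–16:30.
Quinn ∩ Vera: 10:15–11:30, 13:15–13:30.
Quinn ∩ Vera ∩ Keiko: 10:15–11:30, 13:15–13:30.
Total common minutes: 75 + 15 = 90.

90 minutes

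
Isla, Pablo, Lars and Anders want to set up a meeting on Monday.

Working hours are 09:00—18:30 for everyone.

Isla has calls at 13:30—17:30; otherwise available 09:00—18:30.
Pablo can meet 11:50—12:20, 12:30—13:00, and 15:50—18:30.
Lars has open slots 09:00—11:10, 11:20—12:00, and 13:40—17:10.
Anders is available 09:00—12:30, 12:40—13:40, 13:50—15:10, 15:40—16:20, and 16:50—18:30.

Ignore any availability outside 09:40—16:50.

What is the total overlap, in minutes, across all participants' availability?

Isla free within 09:00–18:30: 09:00–13:30, 17:30–18:30.
Isla ∩ Pablo: 11:50–12:20, 12:30–13:00, 17:30–18:30.
Isla ∩ Pablo ∩ Lars: 11:50–12:00.
Isla ∩ Pablo ∩ Lars ∩ Anders: 11:50–12:00.
Restricted to 09:40–16:50: 11:50–12:00.
Total common minutes: 10.

10 minutes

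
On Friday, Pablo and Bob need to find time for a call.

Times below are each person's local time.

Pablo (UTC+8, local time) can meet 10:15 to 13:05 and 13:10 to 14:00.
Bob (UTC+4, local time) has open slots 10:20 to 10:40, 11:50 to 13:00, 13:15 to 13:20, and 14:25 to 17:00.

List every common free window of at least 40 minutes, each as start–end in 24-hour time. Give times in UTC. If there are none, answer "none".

none

Pablo → UTC: 02:15–05:05, 05:10–06:00.
Bob → UTC: 06:20–06:40, 07:50–09:00, 09:15–09:20, 10:25–13:00.
Pablo ∩ Bob: (none).
Windows ≥ 40 min: (none).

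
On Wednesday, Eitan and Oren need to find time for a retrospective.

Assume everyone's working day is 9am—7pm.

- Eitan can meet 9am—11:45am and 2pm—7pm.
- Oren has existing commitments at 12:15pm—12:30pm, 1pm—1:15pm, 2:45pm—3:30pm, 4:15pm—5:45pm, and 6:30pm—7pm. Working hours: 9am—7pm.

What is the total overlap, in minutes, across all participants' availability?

300 minutes

Oren free within 09:00–19:00: 09:00–12:15, 12:30–13:00, 13:15–14:45, 15:30–16:15, 17:45–18:30.
Eitan ∩ Oren: 09:00–11:45, 14:00–14:45, 15:30–16:15, 17:45–18:30.
Total common minutes: 165 + 45 + 45 + 45 = 300.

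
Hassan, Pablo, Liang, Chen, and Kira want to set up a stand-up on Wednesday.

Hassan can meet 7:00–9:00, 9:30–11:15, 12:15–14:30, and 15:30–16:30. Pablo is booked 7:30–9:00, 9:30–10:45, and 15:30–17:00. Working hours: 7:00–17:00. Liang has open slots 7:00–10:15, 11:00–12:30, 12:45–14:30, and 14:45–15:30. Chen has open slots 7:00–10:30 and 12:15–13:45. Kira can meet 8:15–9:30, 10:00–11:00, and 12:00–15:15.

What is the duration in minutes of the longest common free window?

Pablo free within 07:00–17:00: 07:00–07:30, 09:00–09:30, 10:45–15:30.
Hassan ∩ Pablo: 07:00–07:30, 10:45–11:15, 12:15–14:30.
Hassan ∩ Pablo ∩ Liang: 07:00–07:30, 11:00–11:15, 12:15–12:30, 12:45–14:30.
Hassan ∩ Pablo ∩ Liang ∩ Chen: 07:00–07:30, 12:15–12:30, 12:45–13:45.
Hassan ∩ Pablo ∩ Liang ∩ Chen ∩ Kira: 12:15–12:30, 12:45–13:45.
Common window lengths: 15, 60 min; longest is 60.

60 minutes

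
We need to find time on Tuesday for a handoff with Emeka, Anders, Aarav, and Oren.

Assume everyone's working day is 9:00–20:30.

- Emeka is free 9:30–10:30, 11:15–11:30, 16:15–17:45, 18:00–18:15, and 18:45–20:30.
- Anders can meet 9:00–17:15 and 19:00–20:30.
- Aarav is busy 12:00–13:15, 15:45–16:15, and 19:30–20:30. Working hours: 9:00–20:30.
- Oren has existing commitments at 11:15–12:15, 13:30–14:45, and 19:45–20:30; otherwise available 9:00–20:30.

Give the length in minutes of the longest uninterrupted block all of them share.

60 minutes

Aarav free within 09:00–20:30: 09:00–12:00, 13:15–15:45, 16:15–19:30.
Oren free within 09:00–20:30: 09:00–11:15, 12:15–13:30, 14:45–19:45.
Emeka ∩ Anders: 09:30–10:30, 11:15–11:30, 16:15–17:15, 19:00–20:30.
Emeka ∩ Anders ∩ Aarav: 09:30–10:30, 11:15–11:30, 16:15–17:15, 19:00–19:30.
Emeka ∩ Anders ∩ Aarav ∩ Oren: 09:30–10:30, 16:15–17:15, 19:00–19:30.
Common window lengths: 60, 60, 30 min; longest is 60.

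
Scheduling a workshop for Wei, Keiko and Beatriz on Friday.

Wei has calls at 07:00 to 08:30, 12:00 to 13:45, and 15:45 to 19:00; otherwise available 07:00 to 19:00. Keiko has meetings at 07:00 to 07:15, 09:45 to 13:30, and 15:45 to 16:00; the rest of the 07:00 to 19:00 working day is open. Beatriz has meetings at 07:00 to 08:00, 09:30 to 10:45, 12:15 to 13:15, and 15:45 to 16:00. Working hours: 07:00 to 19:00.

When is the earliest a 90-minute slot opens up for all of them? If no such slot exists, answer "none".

Wei free within 07:00–19:00: 08:30–12:00, 13:45–15:45.
Keiko free within 07:00–19:00: 07:15–09:45, 13:30–15:45, 16:00–19:00.
Beatriz free within 07:00–19:00: 08:00–09:30, 10:45–12:15, 13:15–15:45, 16:00–19:00.
Wei ∩ Keiko: 08:30–09:45, 13:45–15:45.
Wei ∩ Keiko ∩ Beatriz: 08:30–09:30, 13:45–15:45.
Windows ≥ 90 min: 13:45–15:45.
Earliest such window starts at 13:45.

13:45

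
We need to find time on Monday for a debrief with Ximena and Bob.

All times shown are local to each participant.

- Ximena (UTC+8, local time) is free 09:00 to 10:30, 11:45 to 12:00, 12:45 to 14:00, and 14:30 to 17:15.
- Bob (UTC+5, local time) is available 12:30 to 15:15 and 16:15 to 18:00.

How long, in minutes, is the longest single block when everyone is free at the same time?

105 minutes

Ximena → UTC: 01:00–02:30, 03:45–04:00, 04:45–06:00, 06:30–09:15.
Bob → UTC: 07:30–10:15, 11:15–13:00.
Ximena ∩ Bob: 07:30–09:15.
Single common window of 105 minutes.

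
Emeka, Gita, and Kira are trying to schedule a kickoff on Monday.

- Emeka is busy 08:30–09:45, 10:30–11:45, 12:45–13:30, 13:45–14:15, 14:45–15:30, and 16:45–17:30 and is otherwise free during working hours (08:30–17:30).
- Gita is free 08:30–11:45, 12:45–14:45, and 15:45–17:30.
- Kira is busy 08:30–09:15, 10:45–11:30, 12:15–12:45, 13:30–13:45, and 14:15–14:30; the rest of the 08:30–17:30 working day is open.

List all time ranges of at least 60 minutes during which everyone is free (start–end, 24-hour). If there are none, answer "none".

Emeka free within 08:30–17:30: 09:45–10:30, 11:45–12:45, 13:30–13:45, 14:15–14:45, 15:30–16:45.
Kira free within 08:30–17:30: 09:15–10:45, 11:30–12:15, 12:45–13:30, 13:45–14:15, 14:30–17:30.
Emeka ∩ Gita: 09:45–10:30, 13:30–13:45, 14:15–14:45, 15:45–16:45.
Emeka ∩ Gita ∩ Kira: 09:45–10:30, 14:30–14:45, 15:45–16:45.
Windows ≥ 60 min: 15:45–16:45.

15:45–16:45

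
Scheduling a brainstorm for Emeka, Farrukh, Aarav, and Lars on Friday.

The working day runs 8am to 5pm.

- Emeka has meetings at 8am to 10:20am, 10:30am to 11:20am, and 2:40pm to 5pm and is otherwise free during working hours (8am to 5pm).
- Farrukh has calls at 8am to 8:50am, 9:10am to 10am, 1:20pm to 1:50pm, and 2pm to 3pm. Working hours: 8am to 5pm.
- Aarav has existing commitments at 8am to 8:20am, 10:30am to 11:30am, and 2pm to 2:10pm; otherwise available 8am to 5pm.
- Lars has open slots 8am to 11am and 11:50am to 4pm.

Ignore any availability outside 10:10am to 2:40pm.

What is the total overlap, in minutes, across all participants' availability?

Emeka free within 08:00–17:00: 10:20–10:30, 11:20–14:40.
Farrukh free within 08:00–17:00: 08:50–09:10, 10:00–13:20, 13:50–14:00, 15:00–17:00.
Aarav free within 08:00–17:00: 08:20–10:30, 11:30–14:00, 14:10–17:00.
Emeka ∩ Farrukh: 10:20–10:30, 11:20–13:20, 13:50–14:00.
Emeka ∩ Farrukh ∩ Aarav: 10:20–10:30, 11:30–13:20, 13:50–14:00.
Emeka ∩ Farrukh ∩ Aarav ∩ Lars: 10:20–10:30, 11:50–13:20, 13:50–14:00.
Restricted to 10:10–14:40: 10:20–10:30, 11:50–13:20, 13:50–14:00.
Total common minutes: 10 + 90 + 10 = 110.

110 minutes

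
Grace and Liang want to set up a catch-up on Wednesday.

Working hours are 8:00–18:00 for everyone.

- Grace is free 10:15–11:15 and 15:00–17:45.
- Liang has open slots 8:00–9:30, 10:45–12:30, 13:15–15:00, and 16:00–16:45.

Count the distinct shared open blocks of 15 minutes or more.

Grace ∩ Liang: 10:45–11:15, 16:00–16:45.
Windows ≥ 15 min: 10:45–11:15, 16:00–16:45.
That's 2 windows.

2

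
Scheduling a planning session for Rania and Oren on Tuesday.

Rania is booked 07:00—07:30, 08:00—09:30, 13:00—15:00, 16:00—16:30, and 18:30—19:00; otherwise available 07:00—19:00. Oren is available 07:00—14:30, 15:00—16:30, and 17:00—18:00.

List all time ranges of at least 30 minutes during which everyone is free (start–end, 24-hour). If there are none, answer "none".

07:30–08:00, 09:30–13:00, 15:00–16:00, 17:00–18:00

Rania free within 07:00–19:00: 07:30–08:00, 09:30–13:00, 15:00–16:00, 16:30–18:30.
Rania ∩ Oren: 07:30–08:00, 09:30–13:00, 15:00–16:00, 17:00–18:00.
Windows ≥ 30 min: 07:30–08:00, 09:30–13:00, 15:00–16:00, 17:00–18:00.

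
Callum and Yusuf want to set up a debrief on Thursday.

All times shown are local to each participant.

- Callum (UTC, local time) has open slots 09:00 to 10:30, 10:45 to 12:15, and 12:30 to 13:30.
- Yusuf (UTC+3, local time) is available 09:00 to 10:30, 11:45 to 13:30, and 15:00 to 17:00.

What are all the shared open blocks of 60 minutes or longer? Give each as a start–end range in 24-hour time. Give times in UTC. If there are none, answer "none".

09:00–10:30, 12:30–13:30

Callum → UTC: 09:00–10:30, 10:45–12:15, 12:30–13:30.
Yusuf → UTC: 06:00–07:30, 08:45–10:30, 12:00–14:00.
Callum ∩ Yusuf: 09:00–10:30, 12:00–12:15, 12:30–13:30.
Windows ≥ 60 min: 09:00–10:30, 12:30–13:30.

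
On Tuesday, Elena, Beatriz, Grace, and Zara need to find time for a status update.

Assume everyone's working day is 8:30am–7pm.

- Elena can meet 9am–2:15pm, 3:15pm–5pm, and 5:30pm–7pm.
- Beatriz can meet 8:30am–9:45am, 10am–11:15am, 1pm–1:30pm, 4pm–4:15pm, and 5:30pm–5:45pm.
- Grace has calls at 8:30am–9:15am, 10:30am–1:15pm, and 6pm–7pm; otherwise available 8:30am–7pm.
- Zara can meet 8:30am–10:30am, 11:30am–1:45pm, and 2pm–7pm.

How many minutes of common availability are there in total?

Grace free within 08:30–19:00: 09:15–10:30, 13:15–18:00.
Elena ∩ Beatriz: 09:00–09:45, 10:00–11:15, 13:00–13:30, 16:00–16:15, 17:30–17:45.
Elena ∩ Beatriz ∩ Grace: 09:15–09:45, 10:00–10:30, 13:15–13:30, 16:00–16:15, 17:30–17:45.
Elena ∩ Beatriz ∩ Grace ∩ Zara: 09:15–09:45, 10:00–10:30, 13:15–13:30, 16:00–16:15, 17:30–17:45.
Total common minutes: 30 + 30 + 15 + 15 + 15 = 105.

105 minutes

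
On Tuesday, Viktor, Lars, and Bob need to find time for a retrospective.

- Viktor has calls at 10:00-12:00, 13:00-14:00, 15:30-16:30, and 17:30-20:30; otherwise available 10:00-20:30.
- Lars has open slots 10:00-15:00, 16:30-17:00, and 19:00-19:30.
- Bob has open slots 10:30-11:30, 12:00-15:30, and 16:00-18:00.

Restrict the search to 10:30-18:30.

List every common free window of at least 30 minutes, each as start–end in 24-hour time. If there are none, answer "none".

12:00–13:00, 14:00–15:00, 16:30–17:00

Viktor free within 10:00–20:30: 12:00–13:00, 14:00–15:30, 16:30–17:30.
Viktor ∩ Lars: 12:00–13:00, 14:00–15:00, 16:30–17:00.
Viktor ∩ Lars ∩ Bob: 12:00–13:00, 14:00–15:00, 16:30–17:00.
Restricted to 10:30–18:30: 12:00–13:00, 14:00–15:00, 16:30–17:00.
Windows ≥ 30 min: 12:00–13:00, 14:00–15:00, 16:30–17:00.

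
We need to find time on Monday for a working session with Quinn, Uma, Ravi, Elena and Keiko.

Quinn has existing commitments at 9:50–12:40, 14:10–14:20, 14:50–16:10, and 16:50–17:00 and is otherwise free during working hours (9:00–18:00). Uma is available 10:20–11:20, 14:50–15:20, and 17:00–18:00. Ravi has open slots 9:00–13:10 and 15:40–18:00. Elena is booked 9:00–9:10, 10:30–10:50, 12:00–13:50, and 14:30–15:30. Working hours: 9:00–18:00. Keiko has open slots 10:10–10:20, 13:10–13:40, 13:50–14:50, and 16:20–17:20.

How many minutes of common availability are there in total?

Quinn free within 09:00–18:00: 09:00–09:50, 12:40–14:10, 14:20–14:50, 16:10–16:50, 17:00–18:00.
Elena free within 09:00–18:00: 09:10–10:30, 10:50–12:00, 13:50–14:30, 15:30–18:00.
Quinn ∩ Uma: 17:00–18:00.
Quinn ∩ Uma ∩ Ravi: 17:00–18:00.
Quinn ∩ Uma ∩ Ravi ∩ Elena: 17:00–18:00.
Quinn ∩ Uma ∩ Ravi ∩ Elena ∩ Keiko: 17:00–17:20.
Total common minutes: 20.

20 minutes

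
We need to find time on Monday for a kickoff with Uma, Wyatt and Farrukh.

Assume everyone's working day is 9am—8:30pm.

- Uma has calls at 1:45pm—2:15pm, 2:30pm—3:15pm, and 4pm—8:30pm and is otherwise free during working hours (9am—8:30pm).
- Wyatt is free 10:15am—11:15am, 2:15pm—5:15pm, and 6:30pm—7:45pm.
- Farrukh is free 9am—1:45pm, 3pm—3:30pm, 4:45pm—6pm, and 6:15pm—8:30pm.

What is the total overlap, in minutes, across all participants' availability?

Uma free within 09:00–20:30: 09:00–13:45, 14:15–14:30, 15:15–16:00.
Uma ∩ Wyatt: 10:15–11:15, 14:15–14:30, 15:15–16:00.
Uma ∩ Wyatt ∩ Farrukh: 10:15–11:15, 15:15–15:30.
Total common minutes: 60 + 15 = 75.

75 minutes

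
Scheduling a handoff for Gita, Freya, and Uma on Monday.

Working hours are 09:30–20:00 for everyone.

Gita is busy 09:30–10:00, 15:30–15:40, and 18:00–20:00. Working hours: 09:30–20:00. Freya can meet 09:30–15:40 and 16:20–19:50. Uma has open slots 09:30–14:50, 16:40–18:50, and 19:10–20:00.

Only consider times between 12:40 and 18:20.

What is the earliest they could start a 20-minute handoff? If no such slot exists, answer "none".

12:40

Gita free within 09:30–20:00: 10:00–15:30, 15:40–18:00.
Gita ∩ Freya: 10:00–15:30, 16:20–18:00.
Gita ∩ Freya ∩ Uma: 10:00–14:50, 16:40–18:00.
Restricted to 12:40–18:20: 12:40–14:50, 16:40–18:00.
Windows ≥ 20 min: 12:40–14:50, 16:40–18:00.
Earliest such window starts at 12:40.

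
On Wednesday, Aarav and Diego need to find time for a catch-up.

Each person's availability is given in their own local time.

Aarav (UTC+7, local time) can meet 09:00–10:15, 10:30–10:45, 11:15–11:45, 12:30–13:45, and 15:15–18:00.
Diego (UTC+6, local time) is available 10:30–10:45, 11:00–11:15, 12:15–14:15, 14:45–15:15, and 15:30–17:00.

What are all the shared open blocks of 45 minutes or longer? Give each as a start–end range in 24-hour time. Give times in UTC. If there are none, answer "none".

Aarav → UTC: 02:00–03:15, 03:30–03:45, 04:15–04:45, 05:30–06:45, 08:15–11:00.
Diego → UTC: 04:30–04:45, 05:00–05:15, 06:15–08:15, 08:45–09:15, 09:30–11:00.
Aarav ∩ Diego: 04:30–04:45, 06:15–06:45, 08:45–09:15, 09:30–11:00.
Windows ≥ 45 min: 09:30–11:00.

09:30–11:00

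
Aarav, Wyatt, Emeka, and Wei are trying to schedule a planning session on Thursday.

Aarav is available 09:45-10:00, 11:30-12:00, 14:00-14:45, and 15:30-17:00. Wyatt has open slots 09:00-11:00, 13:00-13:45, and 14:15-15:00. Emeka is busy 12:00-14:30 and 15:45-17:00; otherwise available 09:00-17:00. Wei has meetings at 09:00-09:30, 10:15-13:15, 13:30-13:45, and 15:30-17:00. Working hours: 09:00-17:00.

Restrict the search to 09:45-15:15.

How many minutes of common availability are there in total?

Emeka free within 09:00–17:00: 09:00–12:00, 14:30–15:45.
Wei free within 09:00–17:00: 09:30–10:15, 13:15–13:30, 13:45–15:30.
Aarav ∩ Wyatt: 09:45–10:00, 14:15–14:45.
Aarav ∩ Wyatt ∩ Emeka: 09:45–10:00, 14:30–14:45.
Aarav ∩ Wyatt ∩ Emeka ∩ Wei: 09:45–10:00, 14:30–14:45.
Restricted to 09:45–15:15: 09:45–10:00, 14:30–14:45.
Total common minutes: 15 + 15 = 30.

30 minutes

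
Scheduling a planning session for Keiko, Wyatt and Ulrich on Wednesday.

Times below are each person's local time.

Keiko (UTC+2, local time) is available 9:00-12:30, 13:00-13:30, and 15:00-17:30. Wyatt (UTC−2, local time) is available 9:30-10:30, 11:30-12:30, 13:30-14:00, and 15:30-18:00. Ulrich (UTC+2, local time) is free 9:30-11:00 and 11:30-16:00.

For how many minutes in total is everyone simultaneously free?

30 minutes

Keiko → UTC: 07:00–10:30, 11:00–11:30, 13:00–15:30.
Wyatt → UTC: 11:30–12:30, 13:30–14:30, 15:30–16:00, 17:30–20:00.
Ulrich → UTC: 07:30–09:00, 09:30–14:00.
Keiko ∩ Wyatt: 13:30–14:30.
Keiko ∩ Wyatt ∩ Ulrich: 13:30–14:00.
Total common minutes: 30.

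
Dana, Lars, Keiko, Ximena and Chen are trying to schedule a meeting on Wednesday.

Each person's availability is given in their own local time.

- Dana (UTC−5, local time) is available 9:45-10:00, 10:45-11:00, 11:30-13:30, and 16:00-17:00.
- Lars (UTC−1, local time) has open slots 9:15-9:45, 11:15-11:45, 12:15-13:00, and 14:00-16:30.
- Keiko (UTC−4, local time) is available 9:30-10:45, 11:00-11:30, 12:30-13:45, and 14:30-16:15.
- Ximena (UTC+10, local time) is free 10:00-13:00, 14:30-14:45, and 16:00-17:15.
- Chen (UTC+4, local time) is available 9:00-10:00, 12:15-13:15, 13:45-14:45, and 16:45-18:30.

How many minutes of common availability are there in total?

Dana → UTC: 14:45–15:00, 15:45–16:00, 16:30–18:30, 21:00–22:00.
Lars → UTC: 10:15–10:45, 12:15–12:45, 13:15–14:00, 15:00–17:30.
Keiko → UTC: 13:30–14:45, 15:00–15:30, 16:30–17:45, 18:30–20:15.
Ximena → UTC: 00:00–03:00, 04:30–04:45, 06:00–07:15.
Chen → UTC: 05:00–06:00, 08:15–09:15, 09:45–10:45, 12:45–14:30.
Dana ∩ Lars: 15:45–16:00, 16:30–17:30.
Dana ∩ Lars ∩ Keiko: 16:30–17:30.
Dana ∩ Lars ∩ Keiko ∩ Ximena: (none).
Dana ∩ Lars ∩ Keiko ∩ Ximena ∩ Chen: (none).
Total common minutes: 0.

0 minutes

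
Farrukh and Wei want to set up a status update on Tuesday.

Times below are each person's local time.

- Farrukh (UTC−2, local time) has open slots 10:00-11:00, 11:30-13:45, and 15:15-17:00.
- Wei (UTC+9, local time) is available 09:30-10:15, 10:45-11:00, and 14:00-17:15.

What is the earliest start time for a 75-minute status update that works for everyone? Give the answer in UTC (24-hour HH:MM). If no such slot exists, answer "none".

none

Farrukh → UTC: 12:00–13:00, 13:30–15:45, 17:15–19:00.
Wei → UTC: 00:30–01:15, 01:45–02:00, 05:00–08:15.
Farrukh ∩ Wei: (none).
Windows ≥ 75 min: (none).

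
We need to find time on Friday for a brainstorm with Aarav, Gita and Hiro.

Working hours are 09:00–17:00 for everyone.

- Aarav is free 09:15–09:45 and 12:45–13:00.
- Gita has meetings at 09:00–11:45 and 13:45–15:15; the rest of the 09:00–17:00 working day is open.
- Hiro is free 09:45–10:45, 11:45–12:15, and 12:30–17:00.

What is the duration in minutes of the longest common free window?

15 minutes

Gita free within 09:00–17:00: 11:45–13:45, 15:15–17:00.
Aarav ∩ Gita: 12:45–13:00.
Aarav ∩ Gita ∩ Hiro: 12:45–13:00.
Single common window of 15 minutes.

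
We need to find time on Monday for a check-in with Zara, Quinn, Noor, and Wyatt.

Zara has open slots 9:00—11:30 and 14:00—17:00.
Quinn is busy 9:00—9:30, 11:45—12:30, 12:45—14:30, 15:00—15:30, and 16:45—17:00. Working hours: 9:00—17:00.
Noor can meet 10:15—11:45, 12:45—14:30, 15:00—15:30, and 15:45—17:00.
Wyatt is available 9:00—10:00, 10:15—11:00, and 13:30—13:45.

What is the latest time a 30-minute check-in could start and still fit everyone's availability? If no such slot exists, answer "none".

Quinn free within 09:00–17:00: 09:30–11:45, 12:30–12:45, 14:30–15:00, 15:30–16:45.
Zara ∩ Quinn: 09:30–11:30, 14:30–15:00, 15:30–16:45.
Zara ∩ Quinn ∩ Noor: 10:15–11:30, 15:45–16:45.
Zara ∩ Quinn ∩ Noor ∩ Wyatt: 10:15–11:00.
Windows ≥ 30 min: 10:15–11:00.
Latest start in the last window 10:15–11:00 is 11:00 − 30 min = 10:30.

10:30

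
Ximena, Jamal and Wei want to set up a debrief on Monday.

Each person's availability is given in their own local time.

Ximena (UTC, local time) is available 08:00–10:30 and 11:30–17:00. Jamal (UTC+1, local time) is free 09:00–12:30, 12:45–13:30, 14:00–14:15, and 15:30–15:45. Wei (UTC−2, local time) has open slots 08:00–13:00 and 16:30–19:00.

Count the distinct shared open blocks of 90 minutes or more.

0

Ximena → UTC: 08:00–10:30, 11:30–17:00.
Jamal → UTC: 08:00–11:30, 11:45–12:30, 13:00–13:15, 14:30–14:45.
Wei → UTC: 10:00–15:00, 18:30–21:00.
Ximena ∩ Jamal: 08:00–10:30, 11:45–12:30, 13:00–13:15, 14:30–14:45.
Ximena ∩ Jamal ∩ Wei: 10:00–10:30, 11:45–12:30, 13:00–13:15, 14:30–14:45.
Windows ≥ 90 min: (none).
That's 0 windows.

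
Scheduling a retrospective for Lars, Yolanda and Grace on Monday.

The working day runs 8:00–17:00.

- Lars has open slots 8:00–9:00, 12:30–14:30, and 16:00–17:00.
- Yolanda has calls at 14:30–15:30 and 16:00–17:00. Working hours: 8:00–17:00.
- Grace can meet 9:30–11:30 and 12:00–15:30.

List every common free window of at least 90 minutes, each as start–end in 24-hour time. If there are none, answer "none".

12:30–14:30

Yolanda free within 08:00–17:00: 08:00–14:30, 15:30–16:00.
Lars ∩ Yolanda: 08:00–09:00, 12:30–14:30.
Lars ∩ Yolanda ∩ Grace: 12:30–14:30.
Windows ≥ 90 min: 12:30–14:30.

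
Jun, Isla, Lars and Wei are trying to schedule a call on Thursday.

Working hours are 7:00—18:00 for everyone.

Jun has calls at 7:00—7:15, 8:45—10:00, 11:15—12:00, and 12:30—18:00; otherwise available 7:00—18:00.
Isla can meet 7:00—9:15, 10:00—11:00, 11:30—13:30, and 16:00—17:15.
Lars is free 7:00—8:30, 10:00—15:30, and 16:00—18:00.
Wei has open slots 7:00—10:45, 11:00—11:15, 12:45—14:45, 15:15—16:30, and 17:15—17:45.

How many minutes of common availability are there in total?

Jun free within 07:00–18:00: 07:15–08:45, 10:00–11:15, 12:00–12:30.
Jun ∩ Isla: 07:15–08:45, 10:00–11:00, 12:00–12:30.
Jun ∩ Isla ∩ Lars: 07:15–08:30, 10:00–11:00, 12:00–12:30.
Jun ∩ Isla ∩ Lars ∩ Wei: 07:15–08:30, 10:00–10:45.
Total common minutes: 75 + 45 = 120.

120 minutes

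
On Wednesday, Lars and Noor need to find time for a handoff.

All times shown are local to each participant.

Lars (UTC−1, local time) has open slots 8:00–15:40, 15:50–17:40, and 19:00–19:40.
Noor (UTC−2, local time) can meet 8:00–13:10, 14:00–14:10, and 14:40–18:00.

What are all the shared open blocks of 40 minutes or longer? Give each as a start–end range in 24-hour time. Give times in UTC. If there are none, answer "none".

Lars → UTC: 09:00–16:40, 16:50–18:40, 20:00–20:40.
Noor → UTC: 10:00–15:10, 16:00–16:10, 16:40–20:00.
Lars ∩ Noor: 10:00–15:10, 16:00–16:10, 16:50–18:40.
Windows ≥ 40 min: 10:00–15:10, 16:50–18:40.

10:00–15:10, 16:50–18:40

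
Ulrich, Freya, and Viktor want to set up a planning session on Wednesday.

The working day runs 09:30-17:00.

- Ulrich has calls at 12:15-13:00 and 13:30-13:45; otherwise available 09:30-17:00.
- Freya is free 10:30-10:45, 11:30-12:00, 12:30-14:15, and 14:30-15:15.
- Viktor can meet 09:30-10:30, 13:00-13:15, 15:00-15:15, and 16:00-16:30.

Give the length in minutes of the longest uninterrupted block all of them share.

15 minutes

Ulrich free within 09:30–17:00: 09:30–12:15, 13:00–13:30, 13:45–17:00.
Ulrich ∩ Freya: 10:30–10:45, 11:30–12:00, 13:00–13:30, 13:45–14:15, 14:30–15:15.
Ulrich ∩ Freya ∩ Viktor: 13:00–13:15, 15:00–15:15.
Common window lengths: 15, 15 min; longest is 15.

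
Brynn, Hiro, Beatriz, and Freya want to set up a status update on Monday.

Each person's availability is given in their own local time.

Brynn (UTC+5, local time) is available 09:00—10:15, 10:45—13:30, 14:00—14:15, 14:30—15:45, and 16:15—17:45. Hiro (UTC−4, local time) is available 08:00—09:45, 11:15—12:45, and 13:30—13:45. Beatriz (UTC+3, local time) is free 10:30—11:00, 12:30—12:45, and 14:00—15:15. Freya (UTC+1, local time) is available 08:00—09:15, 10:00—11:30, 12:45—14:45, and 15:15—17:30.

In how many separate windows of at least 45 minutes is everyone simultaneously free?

Brynn → UTC: 04:00–05:15, 05:45–08:30, 09:00–09:15, 09:30–10:45, 11:15–12:45.
Hiro → UTC: 12:00–13:45, 15:15–16:45, 17:30–17:45.
Beatriz → UTC: 07:30–08:00, 09:30–09:45, 11:00–12:15.
Freya → UTC: 07:00–08:15, 09:00–10:30, 11:45–13:45, 14:15–16:30.
Brynn ∩ Hiro: 12:00–12:45.
Brynn ∩ Hiro ∩ Beatriz: 12:00–12:15.
Brynn ∩ Hiro ∩ Beatriz ∩ Freya: 12:00–12:15.
Windows ≥ 45 min: (none).
That's 0 windows.

0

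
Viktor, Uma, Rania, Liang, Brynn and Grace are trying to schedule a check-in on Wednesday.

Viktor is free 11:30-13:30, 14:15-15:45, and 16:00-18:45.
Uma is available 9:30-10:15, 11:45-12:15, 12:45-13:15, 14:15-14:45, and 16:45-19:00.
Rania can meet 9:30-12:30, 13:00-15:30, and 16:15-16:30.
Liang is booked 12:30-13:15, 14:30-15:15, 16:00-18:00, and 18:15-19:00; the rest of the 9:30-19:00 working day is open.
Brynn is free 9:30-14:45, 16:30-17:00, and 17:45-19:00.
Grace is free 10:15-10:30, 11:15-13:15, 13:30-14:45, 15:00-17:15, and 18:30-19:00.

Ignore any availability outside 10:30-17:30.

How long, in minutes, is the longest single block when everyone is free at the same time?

30 minutes

Liang free within 09:30–19:00: 09:30–12:30, 13:15–14:30, 15:15–16:00, 18:00–18:15.
Viktor ∩ Uma: 11:45–12:15, 12:45–13:15, 14:15–14:45, 16:45–18:45.
Viktor ∩ Uma ∩ Rania: 11:45–12:15, 13:00–13:15, 14:15–14:45.
Viktor ∩ Uma ∩ Rania ∩ Liang: 11:45–12:15, 14:15–14:30.
Viktor ∩ Uma ∩ Rania ∩ Liang ∩ Brynn: 11:45–12:15, 14:15–14:30.
Viktor ∩ Uma ∩ Rania ∩ Liang ∩ Brynn ∩ Grace: 11:45–12:15, 14:15–14:30.
Restricted to 10:30–17:30: 11:45–12:15, 14:15–14:30.
Common window lengths: 30, 15 min; longest is 30.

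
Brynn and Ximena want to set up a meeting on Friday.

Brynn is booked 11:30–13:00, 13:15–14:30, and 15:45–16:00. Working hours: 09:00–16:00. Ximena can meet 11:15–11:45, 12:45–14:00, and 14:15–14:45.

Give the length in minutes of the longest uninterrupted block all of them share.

Brynn free within 09:00–16:00: 09:00–11:30, 13:00–13:15, 14:30–15:45.
Brynn ∩ Ximena: 11:15–11:30, 13:00–13:15, 14:30–14:45.
Common window lengths: 15, 15, 15 min; longest is 15.

15 minutes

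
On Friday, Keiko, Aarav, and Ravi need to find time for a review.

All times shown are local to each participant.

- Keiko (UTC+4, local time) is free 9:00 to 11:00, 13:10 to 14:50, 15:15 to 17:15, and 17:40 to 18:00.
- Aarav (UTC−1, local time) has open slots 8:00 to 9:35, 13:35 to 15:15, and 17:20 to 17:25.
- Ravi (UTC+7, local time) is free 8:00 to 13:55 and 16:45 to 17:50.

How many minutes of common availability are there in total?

Keiko → UTC: 05:00–07:00, 09:10–10:50, 11:15–13:15, 13:40–14:00.
Aarav → UTC: 09:00–10:35, 14:35–16:15, 18:20–18:25.
Ravi → UTC: 01:00–06:55, 09:45–10:50.
Keiko ∩ Aarav: 09:10–10:35.
Keiko ∩ Aarav ∩ Ravi: 09:45–10:35.
Total common minutes: 50.

50 minutes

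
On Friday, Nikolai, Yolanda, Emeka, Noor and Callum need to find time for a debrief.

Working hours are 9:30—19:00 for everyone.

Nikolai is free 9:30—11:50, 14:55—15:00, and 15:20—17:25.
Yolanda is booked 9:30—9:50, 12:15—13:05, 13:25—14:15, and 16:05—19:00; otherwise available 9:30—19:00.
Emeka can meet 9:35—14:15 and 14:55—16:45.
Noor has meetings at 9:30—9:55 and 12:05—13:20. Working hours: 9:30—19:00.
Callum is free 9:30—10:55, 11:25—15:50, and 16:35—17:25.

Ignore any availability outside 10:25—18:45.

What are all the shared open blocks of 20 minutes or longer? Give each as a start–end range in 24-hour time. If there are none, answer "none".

10:25–10:55, 11:25–11:50, 15:20–15:50

Yolanda free within 09:30–19:00: 09:50–12:15, 13:05–13:25, 14:15–16:05.
Noor free within 09:30–19:00: 09:55–12:05, 13:20–19:00.
Nikolai ∩ Yolanda: 09:50–11:50, 14:55–15:00, 15:20–16:05.
Nikolai ∩ Yolanda ∩ Emeka: 09:50–11:50, 14:55–15:00, 15:20–16:05.
Nikolai ∩ Yolanda ∩ Emeka ∩ Noor: 09:55–11:50, 14:55–15:00, 15:20–16:05.
Nikolai ∩ Yolanda ∩ Emeka ∩ Noor ∩ Callum: 09:55–10:55, 11:25–11:50, 14:55–15:00, 15:20–15:50.
Restricted to 10:25–18:45: 10:25–10:55, 11:25–11:50, 14:55–15:00, 15:20–15:50.
Windows ≥ 20 min: 10:25–10:55, 11:25–11:50, 15:20–15:50.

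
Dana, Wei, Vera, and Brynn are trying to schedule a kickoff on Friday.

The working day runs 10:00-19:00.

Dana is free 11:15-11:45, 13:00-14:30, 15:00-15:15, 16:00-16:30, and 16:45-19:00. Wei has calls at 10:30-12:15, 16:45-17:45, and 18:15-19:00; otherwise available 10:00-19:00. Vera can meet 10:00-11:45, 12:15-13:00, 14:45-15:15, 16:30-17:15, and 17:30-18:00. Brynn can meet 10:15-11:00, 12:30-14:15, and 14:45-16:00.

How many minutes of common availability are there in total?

Wei free within 10:00–19:00: 10:00–10:30, 12:15–16:45, 17:45–18:15.
Dana ∩ Wei: 13:00–14:30, 15:00–15:15, 16:00–16:30, 17:45–18:15.
Dana ∩ Wei ∩ Vera: 15:00–15:15, 17:45–18:00.
Dana ∩ Wei ∩ Vera ∩ Brynn: 15:00–15:15.
Total common minutes: 15.

15 minutes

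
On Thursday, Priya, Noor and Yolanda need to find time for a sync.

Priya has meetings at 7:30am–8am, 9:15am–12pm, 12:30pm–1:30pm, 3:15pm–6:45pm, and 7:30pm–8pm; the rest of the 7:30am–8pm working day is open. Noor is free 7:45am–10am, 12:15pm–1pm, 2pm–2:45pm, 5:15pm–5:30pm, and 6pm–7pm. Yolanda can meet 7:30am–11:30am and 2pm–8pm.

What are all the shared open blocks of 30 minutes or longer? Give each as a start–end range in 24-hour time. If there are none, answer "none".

Priya free within 07:30–20:00: 08:00–09:15, 12:00–12:30, 13:30–15:15, 18:45–19:30.
Priya ∩ Noor: 08:00–09:15, 12:15–12:30, 14:00–14:45, 18:45–19:00.
Priya ∩ Noor ∩ Yolanda: 08:00–09:15, 14:00–14:45, 18:45–19:00.
Windows ≥ 30 min: 08:00–09:15, 14:00–14:45.

08:00–09:15, 14:00–14:45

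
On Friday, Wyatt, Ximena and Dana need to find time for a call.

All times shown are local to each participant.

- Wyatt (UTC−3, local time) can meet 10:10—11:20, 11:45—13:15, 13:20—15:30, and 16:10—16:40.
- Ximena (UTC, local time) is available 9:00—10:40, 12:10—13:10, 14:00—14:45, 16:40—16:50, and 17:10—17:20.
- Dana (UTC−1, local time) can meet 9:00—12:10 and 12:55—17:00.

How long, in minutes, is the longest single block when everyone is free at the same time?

20 minutes

Wyatt → UTC: 13:10–14:20, 14:45–16:15, 16:20–18:30, 19:10–19:40.
Ximena → UTC: 09:00–10:40, 12:10–13:10, 14:00–14:45, 16:40–16:50, 17:10–17:20.
Dana → UTC: 10:00–13:10, 13:55–18:00.
Wyatt ∩ Ximena: 14:00–14:20, 16:40–16:50, 17:10–17:20.
Wyatt ∩ Ximena ∩ Dana: 14:00–14:20, 16:40–16:50, 17:10–17:20.
Common window lengths: 20, 10, 10 min; longest is 20.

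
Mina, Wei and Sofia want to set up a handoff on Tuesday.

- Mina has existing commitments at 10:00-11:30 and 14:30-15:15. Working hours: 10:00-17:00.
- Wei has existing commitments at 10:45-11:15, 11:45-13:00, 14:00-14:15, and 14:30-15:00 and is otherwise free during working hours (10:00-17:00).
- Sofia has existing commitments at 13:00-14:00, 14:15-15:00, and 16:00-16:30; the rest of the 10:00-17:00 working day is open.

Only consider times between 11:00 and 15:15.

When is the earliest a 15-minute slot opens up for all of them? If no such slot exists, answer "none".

Mina free within 10:00–17:00: 11:30–14:30, 15:15–17:00.
Wei free within 10:00–17:00: 10:00–10:45, 11:15–11:45, 13:00–14:00, 14:15–14:30, 15:00–17:00.
Sofia free within 10:00–17:00: 10:00–13:00, 14:00–14:15, 15:00–16:00, 16:30–17:00.
Mina ∩ Wei: 11:30–11:45, 13:00–14:00, 14:15–14:30, 15:15–17:00.
Mina ∩ Wei ∩ Sofia: 11:30–11:45, 15:15–16:00, 16:30–17:00.
Restricted to 11:00–15:15: 11:30–11:45.
Windows ≥ 15 min: 11:30–11:45.
Earliest such window starts at 11:30.

11:30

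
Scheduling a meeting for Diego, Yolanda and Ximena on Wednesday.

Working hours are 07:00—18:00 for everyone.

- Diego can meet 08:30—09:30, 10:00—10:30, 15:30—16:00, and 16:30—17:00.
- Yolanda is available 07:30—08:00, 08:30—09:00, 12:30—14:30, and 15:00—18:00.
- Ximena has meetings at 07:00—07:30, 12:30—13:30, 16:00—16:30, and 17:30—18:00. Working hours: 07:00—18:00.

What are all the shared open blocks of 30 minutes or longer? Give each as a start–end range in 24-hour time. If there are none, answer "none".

Ximena free within 07:00–18:00: 07:30–12:30, 13:30–16:00, 16:30–17:30.
Diego ∩ Yolanda: 08:30–09:00, 15:30–16:00, 16:30–17:00.
Diego ∩ Yolanda ∩ Ximena: 08:30–09:00, 15:30–16:00, 16:30–17:00.
Windows ≥ 30 min: 08:30–09:00, 15:30–16:00, 16:30–17:00.

08:30–09:00, 15:30–16:00, 16:30–17:00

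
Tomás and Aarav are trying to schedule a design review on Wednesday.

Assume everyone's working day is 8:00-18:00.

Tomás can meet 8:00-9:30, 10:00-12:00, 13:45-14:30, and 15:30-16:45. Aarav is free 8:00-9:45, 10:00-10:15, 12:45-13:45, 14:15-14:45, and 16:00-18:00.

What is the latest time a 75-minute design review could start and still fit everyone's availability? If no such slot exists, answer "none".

08:15

Tomás ∩ Aarav: 08:00–09:30, 10:00–10:15, 14:15–14:30, 16:00–16:45.
Windows ≥ 75 min: 08:00–09:30.
Latest start in the last window 08:00–09:30 is 09:30 − 75 min = 08:15.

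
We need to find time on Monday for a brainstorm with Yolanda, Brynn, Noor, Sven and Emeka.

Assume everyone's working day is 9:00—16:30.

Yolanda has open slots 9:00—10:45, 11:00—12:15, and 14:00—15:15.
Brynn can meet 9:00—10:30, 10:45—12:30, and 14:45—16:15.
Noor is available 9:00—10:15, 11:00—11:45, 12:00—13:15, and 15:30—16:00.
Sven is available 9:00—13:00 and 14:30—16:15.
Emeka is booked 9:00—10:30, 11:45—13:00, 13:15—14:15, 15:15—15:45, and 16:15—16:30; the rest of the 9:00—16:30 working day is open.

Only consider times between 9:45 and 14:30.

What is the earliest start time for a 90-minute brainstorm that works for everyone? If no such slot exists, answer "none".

none

Emeka free within 09:00–16:30: 10:30–11:45, 13:00–13:15, 14:15–15:15, 15:45–16:15.
Yolanda ∩ Brynn: 09:00–10:30, 11:00–12:15, 14:45–15:15.
Yolanda ∩ Brynn ∩ Noor: 09:00–10:15, 11:00–11:45, 12:00–12:15.
Yolanda ∩ Brynn ∩ Noor ∩ Sven: 09:00–10:15, 11:00–11:45, 12:00–12:15.
Yolanda ∩ Brynn ∩ Noor ∩ Sven ∩ Emeka: 11:00–11:45.
Restricted to 09:45–14:30: 11:00–11:45.
Windows ≥ 90 min: (none).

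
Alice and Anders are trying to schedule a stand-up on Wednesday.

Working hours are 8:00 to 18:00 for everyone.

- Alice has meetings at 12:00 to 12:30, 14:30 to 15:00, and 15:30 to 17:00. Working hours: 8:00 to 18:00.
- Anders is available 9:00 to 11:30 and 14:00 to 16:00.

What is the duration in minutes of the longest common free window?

150 minutes

Alice free within 08:00–18:00: 08:00–12:00, 12:30–14:30, 15:00–15:30, 17:00–18:00.
Alice ∩ Anders: 09:00–11:30, 14:00–14:30, 15:00–15:30.
Common window lengths: 150, 30, 30 min; longest is 150.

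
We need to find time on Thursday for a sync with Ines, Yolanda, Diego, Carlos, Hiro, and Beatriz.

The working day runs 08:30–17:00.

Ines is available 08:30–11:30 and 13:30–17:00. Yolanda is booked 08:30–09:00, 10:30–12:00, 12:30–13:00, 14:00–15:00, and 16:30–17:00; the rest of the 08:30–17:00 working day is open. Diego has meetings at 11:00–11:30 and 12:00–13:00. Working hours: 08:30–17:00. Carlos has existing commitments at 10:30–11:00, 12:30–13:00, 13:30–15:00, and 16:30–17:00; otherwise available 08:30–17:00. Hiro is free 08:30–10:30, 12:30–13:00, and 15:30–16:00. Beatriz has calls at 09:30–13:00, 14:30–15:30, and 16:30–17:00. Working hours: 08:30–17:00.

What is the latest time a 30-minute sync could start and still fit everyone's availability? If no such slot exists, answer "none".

Yolanda free within 08:30–17:00: 09:00–10:30, 12:00–12:30, 13:00–14:00, 15:00–16:30.
Diego free within 08:30–17:00: 08:30–11:00, 11:30–12:00, 13:00–17:00.
Carlos free within 08:30–17:00: 08:30–10:30, 11:00–12:30, 13:00–13:30, 15:00–16:30.
Beatriz free within 08:30–17:00: 08:30–09:30, 13:00–14:30, 15:30–16:30.
Ines ∩ Yolanda: 09:00–10:30, 13:30–14:00, 15:00–16:30.
Ines ∩ Yolanda ∩ Diego: 09:00–10:30, 13:30–14:00, 15:00–16:30.
Ines ∩ Yolanda ∩ Diego ∩ Carlos: 09:00–10:30, 15:00–16:30.
Ines ∩ Yolanda ∩ Diego ∩ Carlos ∩ Hiro: 09:00–10:30, 15:30–16:00.
Ines ∩ Yolanda ∩ Diego ∩ Carlos ∩ Hiro ∩ Beatriz: 09:00–09:30, 15:30–16:00.
Windows ≥ 30 min: 09:00–09:30, 15:30–16:00.
Latest start in the last window 15:30–16:00 is 16:00 − 30 min = 15:30.

15:30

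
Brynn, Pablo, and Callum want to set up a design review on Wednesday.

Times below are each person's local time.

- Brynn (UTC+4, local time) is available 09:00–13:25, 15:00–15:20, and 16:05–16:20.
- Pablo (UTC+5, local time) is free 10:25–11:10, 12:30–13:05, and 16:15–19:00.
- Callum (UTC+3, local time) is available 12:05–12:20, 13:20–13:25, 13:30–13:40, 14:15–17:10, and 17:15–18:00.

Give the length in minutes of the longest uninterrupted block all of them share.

Brynn → UTC: 05:00–09:25, 11:00–11:20, 12:05–12:20.
Pablo → UTC: 05:25–06:10, 07:30–08:05, 11:15–14:00.
Callum → UTC: 09:05–09:20, 10:20–10:25, 10:30–10:40, 11:15–14:10, 14:15–15:00.
Brynn ∩ Pablo: 05:25–06:10, 07:30–08:05, 11:15–11:20, 12:05–12:20.
Brynn ∩ Pablo ∩ Callum: 11:15–11:20, 12:05–12:20.
Common window lengths: 5, 15 min; longest is 15.

15 minutes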